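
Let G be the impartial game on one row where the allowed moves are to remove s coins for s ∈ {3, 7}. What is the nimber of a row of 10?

Compute g(0), g(1), … for moves {3, 7}:
g(0) = mex{} = 0
g(1) = mex{} = 0
g(2) = mex{} = 0
g(3) = mex{0} = 1
g(4) = mex{0} = 1
g(5) = mex{0} = 1
g(6) = mex{1} = 0
g(7) = mex{0,1} = 2
g(8) = mex{0,1} = 2
g(9) = mex{0} = 1
g(10) = mex{1,2} = 0
So g(10) = 0.

0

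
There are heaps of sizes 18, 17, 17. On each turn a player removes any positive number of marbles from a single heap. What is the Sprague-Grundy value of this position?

Compute the nim-sum pairwise:
18 ^ 17 = 3
3 ^ 17 = 18

18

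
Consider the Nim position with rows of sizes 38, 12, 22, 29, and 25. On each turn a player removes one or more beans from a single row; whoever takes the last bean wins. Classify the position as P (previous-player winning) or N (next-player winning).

N-position

Nim-sum: 38 XOR 12 XOR 22 XOR 29 XOR 25 = 56.
The nim-sum is 56 ≠ 0, so this is an N-position: the player to move can win.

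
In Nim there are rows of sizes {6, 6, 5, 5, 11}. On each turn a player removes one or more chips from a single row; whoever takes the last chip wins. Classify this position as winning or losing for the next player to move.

Nim-sum: 6 ⊕ 6 ⊕ 5 ⊕ 5 ⊕ 11 = 11.
The nim-sum is 11 ≠ 0, so this is an N-position: the player to move can win.

Winning position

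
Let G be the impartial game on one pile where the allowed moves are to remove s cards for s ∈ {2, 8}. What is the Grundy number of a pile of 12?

1

Compute g(0), g(1), … for moves {2, 8}:
g(0) = mex{} = 0
g(1) = mex{} = 0
g(2) = mex{0} = 1
g(3) = mex{0} = 1
g(4) = mex{1} = 0
g(5) = mex{1} = 0
g(6) = mex{0} = 1
g(7) = mex{0} = 1
g(8) = mex{0,1} = 2
g(9) = mex{0,1} = 2
g(10) = mex{1,2} = 0
g(11) = mex{1,2} = 0
g(12) = mex{0} = 1
So g(12) = 1.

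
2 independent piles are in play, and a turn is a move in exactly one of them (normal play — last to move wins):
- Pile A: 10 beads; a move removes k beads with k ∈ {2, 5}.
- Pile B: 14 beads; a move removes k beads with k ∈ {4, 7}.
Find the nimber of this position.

1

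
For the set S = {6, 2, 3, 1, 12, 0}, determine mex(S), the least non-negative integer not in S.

4

The values 0, 1, 2, 3 are all present; 4 is the first non-negative integer missing from the set.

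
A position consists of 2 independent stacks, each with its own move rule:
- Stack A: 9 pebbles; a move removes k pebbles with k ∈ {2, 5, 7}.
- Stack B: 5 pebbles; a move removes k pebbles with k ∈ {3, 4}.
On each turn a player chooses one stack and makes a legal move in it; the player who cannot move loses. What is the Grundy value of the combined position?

Grundy values for stack A (subtraction set {2, 5, 7}):
g(0) = mex{} = 0
g(1) = mex{} = 0
g(2) = mex{0} = 1
g(3) = mex{0} = 1
g(4) = mex{1} = 0
g(5) = mex{0,1} = 2
g(6) = mex{0} = 1
g(7) = mex{0,1,2} = 3
g(8) = mex{0,1} = 2
g(9) = mex{0,1,3} = 2
So g(9) = 2.
For stack B, compute g(0), g(1), … with moves {3, 4}:
g(0) = mex{} = 0
g(1) = mex{} = 0
g(2) = mex{} = 0
g(3) = mex{0} = 1
g(4) = mex{0} = 1
g(5) = mex{0} = 1
So g(5) = 1.
The value of a disjunctive sum is the nim-sum of the parts.
Combined value = 2 ⊕ 1 = 3.

3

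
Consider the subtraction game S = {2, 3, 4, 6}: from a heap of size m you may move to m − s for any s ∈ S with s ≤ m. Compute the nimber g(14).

3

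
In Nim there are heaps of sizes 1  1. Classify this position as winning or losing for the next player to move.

In binary:
  1  (1)
  1  (1)
  -
  0  (0)
The nim-sum is 0, so this is a P-position: the player to move is in a losing position under optimal play.

Losing position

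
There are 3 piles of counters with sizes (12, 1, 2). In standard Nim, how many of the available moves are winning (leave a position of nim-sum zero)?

Compute the nim-sum pairwise:
12 ^ 1 = 13
13 ^ 2 = 15
The overall nim-sum is X = 15. A pile of size p has a winning move iff p XOR X < p (reduce it to p XOR X).
  12: 12 XOR 15 = 3 < 12 — winning move (to 3).
  1: 1 XOR 15 = 14 ≥ 1 — no move.
  2: 2 XOR 15 = 13 ≥ 2 — no move.
That gives 1 winning move.

1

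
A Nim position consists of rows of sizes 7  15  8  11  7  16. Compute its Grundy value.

28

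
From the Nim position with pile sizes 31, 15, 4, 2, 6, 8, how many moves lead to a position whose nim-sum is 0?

Nim-sum: 31 ^ 15 ^ 4 ^ 2 ^ 6 ^ 8 = 24.
The overall nim-sum is X = 24. A pile of size p has a winning move iff p XOR X < p (reduce it to p XOR X).
  31: 31 XOR 24 = 7 < 31 — winning move (to 7).
  15: 15 XOR 24 = 23 ≥ 15 — no move.
  4: 4 XOR 24 = 28 ≥ 4 — no move.
  2: 2 XOR 24 = 26 ≥ 2 — no move.
  6: 6 XOR 24 = 30 ≥ 6 — no move.
  8: 8 XOR 24 = 16 ≥ 8 — no move.
That gives 1 winning move.

1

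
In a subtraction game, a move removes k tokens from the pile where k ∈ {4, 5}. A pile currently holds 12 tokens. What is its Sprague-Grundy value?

Grundy values for subtraction set {4, 5}:
g(0) = mex{} = 0
g(1) = mex{} = 0
g(2) = mex{} = 0
g(3) = mex{} = 0
g(4) = mex{0} = 1
g(5) = mex{0} = 1
g(6) = mex{0} = 1
g(7) = mex{0} = 1
g(8) = mex{0,1} = 2
g(9) = mex{1} = 0
g(10) = mex{1} = 0
g(11) = mex{1} = 0
g(12) = mex{1,2} = 0
So g(12) = 0.

0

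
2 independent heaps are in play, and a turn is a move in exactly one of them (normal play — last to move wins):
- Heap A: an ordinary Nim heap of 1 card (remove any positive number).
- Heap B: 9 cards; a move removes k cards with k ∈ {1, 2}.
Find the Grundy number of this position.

1

Heap A is a plain Nim heap of size 1, so its Grundy value is 1.
Build the Grundy sequence for heap B with g(k) = mex{g(k−s) : s ∈ {1, 2}, s ≤ k}:
k:     0  1  2  3  4  5  6  7  8  9
g(k):  0  1  2  0  1  2  0  1  2  0
So g(9) = 0.
By the Sprague-Grundy theorem, the Grundy value of a sum of independent games is the XOR of the component values.
Combined value = 1 XOR 0 = 1.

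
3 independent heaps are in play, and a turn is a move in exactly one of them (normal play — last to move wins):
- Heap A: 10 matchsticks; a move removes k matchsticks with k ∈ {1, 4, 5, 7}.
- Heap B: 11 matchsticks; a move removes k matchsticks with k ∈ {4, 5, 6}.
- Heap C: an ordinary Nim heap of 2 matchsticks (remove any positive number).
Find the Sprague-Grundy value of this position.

2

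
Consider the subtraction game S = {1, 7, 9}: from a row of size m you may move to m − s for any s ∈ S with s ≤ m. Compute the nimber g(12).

0

Build the Grundy sequence with g(k) = mex{g(k−s) : s ∈ {1, 7, 9}, s ≤ k}:
g(0) = mex{} = 0
g(1) = mex{0} = 1
g(2) = mex{1} = 0
g(3) = mex{0} = 1
g(4) = mex{1} = 0
g(5) = mex{0} = 1
g(6) = mex{1} = 0
g(7) = mex{0} = 1
g(8) = mex{1} = 0
g(9) = mex{0} = 1
g(10) = mex{1} = 0
g(11) = mex{0} = 1
g(12) = mex{1} = 0
So g(12) = 0.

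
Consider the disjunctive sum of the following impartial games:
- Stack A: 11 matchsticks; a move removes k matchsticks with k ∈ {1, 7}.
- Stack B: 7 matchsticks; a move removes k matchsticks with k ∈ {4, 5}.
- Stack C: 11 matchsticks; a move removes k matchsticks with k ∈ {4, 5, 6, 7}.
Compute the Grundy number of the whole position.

0

For stack A, compute g(0), g(1), … with moves {1, 7}:
g(0) = mex{} = 0
g(1) = mex{0} = 1
g(2) = mex{1} = 0
g(3) = mex{0} = 1
g(4) = mex{1} = 0
g(5) = mex{0} = 1
g(6) = mex{1} = 0
g(7) = mex{0} = 1
g(8) = mex{1} = 0
g(9) = mex{0} = 1
g(10) = mex{1} = 0
g(11) = mex{0} = 1
So g(11) = 1.
Build the Grundy sequence for stack B with g(k) = mex{g(k−s) : s ∈ {4, 5}, s ≤ k}:
k:     0  1  2  3  4  5  6  7
g(k):  0  0  0  0  1  1  1  1
So g(7) = 1.
For stack C, compute g(0), g(1), … with moves {4, 5, 6, 7}:
k:     0  1  2  3  4  5  6  7  8  9 10 11
g(k):  0  0  0  0  1  1  1  1  2  2  2  0
So g(11) = 0.
The value of a disjunctive sum is the nim-sum of the parts.
Combined value = 1 XOR 1 XOR 0 = 0.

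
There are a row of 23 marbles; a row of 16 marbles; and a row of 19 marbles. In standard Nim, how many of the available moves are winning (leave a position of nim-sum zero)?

3

Nim-sum: 23 ^ 16 ^ 19 = 20.
The overall nim-sum is X = 20. A row of size p has a winning move iff p XOR X < p (reduce it to p XOR X).
  23: 23 XOR 20 = 3 < 23 — winning move (to 3).
  16: 16 XOR 20 = 4 < 16 — winning move (to 4).
  19: 19 XOR 20 = 7 < 19 — winning move (to 7).
That gives 3 winning moves.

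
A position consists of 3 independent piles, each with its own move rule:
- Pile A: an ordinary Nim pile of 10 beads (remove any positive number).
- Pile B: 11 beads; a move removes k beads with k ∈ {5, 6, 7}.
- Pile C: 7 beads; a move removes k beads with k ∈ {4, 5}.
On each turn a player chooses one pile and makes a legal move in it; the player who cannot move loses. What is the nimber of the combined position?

9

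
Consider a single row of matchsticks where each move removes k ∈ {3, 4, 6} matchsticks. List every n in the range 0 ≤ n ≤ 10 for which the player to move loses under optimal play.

0, 1, 2, 9, 10

Compute g(0), g(1), … for moves {3, 4, 6}:
g(0) = mex{} = 0
g(1) = mex{} = 0
g(2) = mex{} = 0
g(3) = mex{0} = 1
g(4) = mex{0} = 1
g(5) = mex{0} = 1
g(6) = mex{0,1} = 2
g(7) = mex{0,1} = 2
g(8) = mex{0,1} = 2
g(9) = mex{1,2} = 0
g(10) = mex{1,2} = 0
The P-positions (g = 0) in 0..10 are 0, 1, 2, 9, 10.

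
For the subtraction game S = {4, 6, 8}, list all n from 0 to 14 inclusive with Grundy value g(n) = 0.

Compute g(0), g(1), … for moves {4, 6, 8}:
g(0) = mex{} = 0
g(1) = mex{} = 0
g(2) = mex{} = 0
g(3) = mex{} = 0
g(4) = mex{0} = 1
g(5) = mex{0} = 1
g(6) = mex{0} = 1
g(7) = mex{0} = 1
g(8) = mex{0,1} = 2
g(9) = mex{0,1} = 2
g(10) = mex{0,1} = 2
g(11) = mex{0,1} = 2
g(12) = mex{1,2} = 0
g(13) = mex{1,2} = 0
g(14) = mex{1,2} = 0
The P-positions (g = 0) in 0..14 are 0, 1, 2, 3, 12, 13, 14.

0, 1, 2, 3, 12, 13, 14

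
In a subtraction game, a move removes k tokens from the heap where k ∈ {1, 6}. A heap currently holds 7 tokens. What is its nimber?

0

Compute g(0), g(1), … for moves {1, 6}:
k:     0  1  2  3  4  5  6  7
g(k):  0  1  0  1  0  1  2  0
So g(7) = 0.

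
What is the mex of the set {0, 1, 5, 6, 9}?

2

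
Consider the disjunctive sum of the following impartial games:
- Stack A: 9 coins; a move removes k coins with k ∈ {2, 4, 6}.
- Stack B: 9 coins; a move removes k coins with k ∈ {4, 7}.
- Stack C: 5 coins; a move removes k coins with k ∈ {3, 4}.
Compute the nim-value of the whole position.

3

Grundy values for stack A (subtraction set {2, 4, 6}):
k:     0  1  2  3  4  5  6  7  8  9
g(k):  0  0  1  1  2  2  3  3  0  0
So g(9) = 0.
Build the Grundy sequence for stack B with g(k) = mex{g(k−s) : s ∈ {4, 7}, s ≤ k}:
g(0) = mex{} = 0
g(1) = mex{} = 0
g(2) = mex{} = 0
g(3) = mex{} = 0
g(4) = mex{0} = 1
g(5) = mex{0} = 1
g(6) = mex{0} = 1
g(7) = mex{0} = 1
g(8) = mex{0,1} = 2
g(9) = mex{0,1} = 2
So g(9) = 2.
Build the Grundy sequence for stack C with g(k) = mex{g(k−s) : s ∈ {3, 4}, s ≤ k}:
k:     0  1  2  3  4  5
g(k):  0  0  0  1  1  1
So g(5) = 1.
By the Sprague-Grundy theorem, the Grundy value of a sum of independent games is the XOR of the component values.
Combined value = 0 ⊕ 2 ⊕ 1 = 3.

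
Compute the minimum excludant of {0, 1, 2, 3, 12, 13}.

4

The values 0, 1, 2, 3 are all present; 4 is the first non-negative integer missing from the set.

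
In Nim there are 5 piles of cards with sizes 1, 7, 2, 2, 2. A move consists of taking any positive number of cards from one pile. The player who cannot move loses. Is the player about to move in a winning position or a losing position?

Winning position

Nim-sum: 1 ⊕ 7 ⊕ 2 ⊕ 2 ⊕ 2 = 4.
The nim-sum is 4 ≠ 0, so this is an N-position: the player to move can win.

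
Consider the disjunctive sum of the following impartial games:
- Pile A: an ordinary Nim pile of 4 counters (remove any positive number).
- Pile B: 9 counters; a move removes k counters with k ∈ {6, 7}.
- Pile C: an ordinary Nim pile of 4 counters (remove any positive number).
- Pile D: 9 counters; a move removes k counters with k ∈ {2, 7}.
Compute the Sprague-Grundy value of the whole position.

Pile A is a plain Nim pile of size 4, so its Grundy value is 4.
Build the Grundy sequence for pile B with g(k) = mex{g(k−s) : s ∈ {6, 7}, s ≤ k}:
g(0) = mex{} = 0
g(1) = mex{} = 0
g(2) = mex{} = 0
g(3) = mex{} = 0
g(4) = mex{} = 0
g(5) = mex{} = 0
g(6) = mex{0} = 1
g(7) = mex{0} = 1
g(8) = mex{0} = 1
g(9) = mex{0} = 1
So g(9) = 1.
Pile C is a plain Nim pile of size 4, so its Grundy value is 4.
Build the Grundy sequence for pile D with g(k) = mex{g(k−s) : s ∈ {2, 7}, s ≤ k}:
k:     0  1  2  3  4  5  6  7  8  9
g(k):  0  0  1  1  0  0  1  1  2  0
So g(9) = 0.
The value of a disjunctive sum is the nim-sum of the parts.
Combined value = 4 ⊕ 1 ⊕ 4 ⊕ 0 = 1.

1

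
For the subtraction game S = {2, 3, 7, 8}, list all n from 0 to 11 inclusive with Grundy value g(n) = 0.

0, 1, 5, 6, 10, 11

Grundy values for subtraction set {2, 3, 7, 8}:
k:     0  1  2  3  4  5  6  7  8  9 10 11
g(k):  0  0  1  1  2  0  0  1  1  2  0  0
The P-positions (g = 0) in 0..11 are 0, 1, 5, 6, 10, 11.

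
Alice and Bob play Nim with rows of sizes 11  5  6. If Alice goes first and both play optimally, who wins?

Bitwise XOR of the heap sizes:
  1011  (11)
  0101  (5)
  0110  (6)
  ----
  1000  (8)
The nim-sum is 8 ≠ 0, so this is an N-position: the player to move can win; Alice has a winning move.

Alice wins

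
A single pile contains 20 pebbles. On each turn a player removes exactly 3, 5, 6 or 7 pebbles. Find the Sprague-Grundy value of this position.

0

Build the Grundy sequence with g(k) = mex{g(k−s) : s ∈ {3, 5, 6, 7}, s ≤ k}:
k:     0  1  2  3  4  5  6  7  8  9 10 11 12 13 14 15 16 17 18 19 20
g(k):  0  0  0  1  1  1  2  2  2  3  0  0  0  1  1  1  2  2  2  3  0
So g(20) = 0.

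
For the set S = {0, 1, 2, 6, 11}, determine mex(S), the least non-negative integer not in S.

The values 0, 1, 2 are all present; 3 is the first non-negative integer missing from the set.

3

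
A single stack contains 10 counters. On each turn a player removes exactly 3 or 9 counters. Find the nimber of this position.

Build the Grundy sequence with g(k) = mex{g(k−s) : s ∈ {3, 9}, s ≤ k}:
g(0) = mex{} = 0
g(1) = mex{} = 0
g(2) = mex{} = 0
g(3) = mex{0} = 1
g(4) = mex{0} = 1
g(5) = mex{0} = 1
g(6) = mex{1} = 0
g(7) = mex{1} = 0
g(8) = mex{1} = 0
g(9) = mex{0} = 1
g(10) = mex{0} = 1
So g(10) = 1.

1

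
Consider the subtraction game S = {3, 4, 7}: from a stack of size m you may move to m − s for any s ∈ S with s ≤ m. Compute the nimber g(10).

0

Build the Grundy sequence with g(k) = mex{g(k−s) : s ∈ {3, 4, 7}, s ≤ k}:
g(0) = mex{} = 0
g(1) = mex{} = 0
g(2) = mex{} = 0
g(3) = mex{0} = 1
g(4) = mex{0} = 1
g(5) = mex{0} = 1
g(6) = mex{0,1} = 2
g(7) = mex{0,1} = 2
g(8) = mex{0,1} = 2
g(9) = mex{0,1,2} = 3
g(10) = mex{1,2} = 0
So g(10) = 0.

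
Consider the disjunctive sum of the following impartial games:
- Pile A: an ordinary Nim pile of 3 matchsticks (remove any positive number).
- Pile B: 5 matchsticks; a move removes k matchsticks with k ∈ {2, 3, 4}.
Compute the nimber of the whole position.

1

Pile A is a plain Nim pile of size 3, so its Grundy value is 3.
Grundy values for pile B (subtraction set {2, 3, 4}):
k:     0  1  2  3  4  5
g(k):  0  0  1  1  2  2
So g(5) = 2.
By the Sprague-Grundy theorem, the Grundy value of a sum of independent games is the XOR of the component values.
Combined value = 3 ⊕ 2 = 1.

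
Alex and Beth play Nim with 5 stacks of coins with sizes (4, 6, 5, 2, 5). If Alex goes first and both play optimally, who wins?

Nim-sum: 4 ^ 6 ^ 5 ^ 2 ^ 5 = 0.
The nim-sum is 0, so this is a P-position: the player to move is in a losing position under optimal play; Alex is about to move from it and so loses — Beth wins.

Beth wins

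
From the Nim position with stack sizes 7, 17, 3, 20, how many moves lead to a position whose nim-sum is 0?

3

Compute the nim-sum pairwise:
7 ⊕ 17 = 22
22 ⊕ 3 = 21
21 ⊕ 20 = 1
The overall nim-sum is X = 1. A stack of size p has a winning move iff p XOR X < p (reduce it to p XOR X).
  7: 7 XOR 1 = 6 < 7 — winning move (to 6).
  17: 17 XOR 1 = 16 < 17 — winning move (to 16).
  3: 3 XOR 1 = 2 < 3 — winning move (to 2).
  20: 20 XOR 1 = 21 ≥ 20 — no move.
That gives 3 winning moves.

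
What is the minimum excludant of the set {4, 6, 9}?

0

0 is not in the set, so the mex is 0.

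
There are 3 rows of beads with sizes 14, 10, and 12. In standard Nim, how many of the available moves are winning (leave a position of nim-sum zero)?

3

Write each in binary and XOR column by column:
  1110  (14)
  1010  (10)
  1100  (12)
  ----
  1000  (8)
The overall nim-sum is X = 8. A row of size p has a winning move iff p XOR X < p (reduce it to p XOR X).
  14: 14 XOR 8 = 6 < 14 — winning move (to 6).
  10: 10 XOR 8 = 2 < 10 — winning move (to 2).
  12: 12 XOR 8 = 4 < 12 — winning move (to 4).
That gives 3 winning moves.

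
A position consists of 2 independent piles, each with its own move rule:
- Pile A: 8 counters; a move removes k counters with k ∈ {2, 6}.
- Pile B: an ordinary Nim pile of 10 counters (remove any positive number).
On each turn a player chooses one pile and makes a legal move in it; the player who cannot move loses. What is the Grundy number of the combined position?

For pile A, compute g(0), g(1), … with moves {2, 6}:
g(0) = mex{} = 0
g(1) = mex{} = 0
g(2) = mex{0} = 1
g(3) = mex{0} = 1
g(4) = mex{1} = 0
g(5) = mex{1} = 0
g(6) = mex{0} = 1
g(7) = mex{0} = 1
g(8) = mex{1} = 0
So g(8) = 0.
Pile B is a plain Nim pile of size 10, so its Grundy value is 10.
The value of a disjunctive sum is the nim-sum of the parts.
Combined value = 0 XOR 10 = 10.

10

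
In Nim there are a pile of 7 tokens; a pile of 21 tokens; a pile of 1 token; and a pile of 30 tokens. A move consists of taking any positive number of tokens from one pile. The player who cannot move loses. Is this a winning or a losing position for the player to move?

Compute the nim-sum pairwise:
7 ⊕ 21 = 18
18 ⊕ 1 = 19
19 ⊕ 30 = 13
The nim-sum is 13 ≠ 0, so this is an N-position: the player to move can win.

Winning position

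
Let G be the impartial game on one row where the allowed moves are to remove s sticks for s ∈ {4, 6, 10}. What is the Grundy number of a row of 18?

1

Compute g(0), g(1), … for moves {4, 6, 10}:
k:     0  1  2  3  4  5  6  7  8  9 10 11 12 13 14 15 16 17 18
g(k):  0  0  0  0  1  1  1  1  2  2  2  2  3  3  0  0  0  0  1
So g(18) = 1.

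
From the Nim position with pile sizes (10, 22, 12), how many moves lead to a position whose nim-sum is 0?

Compute the nim-sum pairwise:
10 XOR 22 = 28
28 XOR 12 = 16
The overall nim-sum is X = 16. A pile of size p has a winning move iff p XOR X < p (reduce it to p XOR X).
  10: 10 XOR 16 = 26 ≥ 10 — no move.
  22: 22 XOR 16 = 6 < 22 — winning move (to 6).
  12: 12 XOR 16 = 28 ≥ 12 — no move.
That gives 1 winning move.

1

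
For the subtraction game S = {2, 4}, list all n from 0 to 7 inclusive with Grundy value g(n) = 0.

0, 1, 6, 7

Compute g(0), g(1), … for moves {2, 4}:
k:     0  1  2  3  4  5  6  7
g(k):  0  0  1  1  2  2  0  0
The P-positions (g = 0) in 0..7 are 0, 1, 6, 7.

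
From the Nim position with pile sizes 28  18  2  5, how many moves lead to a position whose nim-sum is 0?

1

Compute the nim-sum pairwise:
28 XOR 18 = 14
14 XOR 2 = 12
12 XOR 5 = 9
The overall nim-sum is X = 9. A pile of size p has a winning move iff p XOR X < p (reduce it to p XOR X).
  28: 28 XOR 9 = 21 < 28 — winning move (to 21).
  18: 18 XOR 9 = 27 ≥ 18 — no move.
  2: 2 XOR 9 = 11 ≥ 2 — no move.
  5: 5 XOR 9 = 12 ≥ 5 — no move.
That gives 1 winning move.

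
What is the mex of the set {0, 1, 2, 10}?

3

The values 0, 1, 2 are all present; 3 is the first non-negative integer missing from the set.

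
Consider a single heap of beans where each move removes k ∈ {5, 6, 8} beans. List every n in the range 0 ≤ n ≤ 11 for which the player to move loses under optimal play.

0, 1, 2, 3, 4

Compute g(0), g(1), … for moves {5, 6, 8}:
g(0) = mex{} = 0
g(1) = mex{} = 0
g(2) = mex{} = 0
g(3) = mex{} = 0
g(4) = mex{} = 0
g(5) = mex{0} = 1
g(6) = mex{0} = 1
g(7) = mex{0} = 1
g(8) = mex{0} = 1
g(9) = mex{0} = 1
g(10) = mex{0,1} = 2
g(11) = mex{0,1} = 2
The P-positions (g = 0) in 0..11 are 0, 1, 2, 3, 4.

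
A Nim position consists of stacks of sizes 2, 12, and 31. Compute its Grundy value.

17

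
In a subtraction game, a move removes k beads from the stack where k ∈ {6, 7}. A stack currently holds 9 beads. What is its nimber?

1

Build the Grundy sequence with g(k) = mex{g(k−s) : s ∈ {6, 7}, s ≤ k}:
g(0) = mex{} = 0
g(1) = mex{} = 0
g(2) = mex{} = 0
g(3) = mex{} = 0
g(4) = mex{} = 0
g(5) = mex{} = 0
g(6) = mex{0} = 1
g(7) = mex{0} = 1
g(8) = mex{0} = 1
g(9) = mex{0} = 1
So g(9) = 1.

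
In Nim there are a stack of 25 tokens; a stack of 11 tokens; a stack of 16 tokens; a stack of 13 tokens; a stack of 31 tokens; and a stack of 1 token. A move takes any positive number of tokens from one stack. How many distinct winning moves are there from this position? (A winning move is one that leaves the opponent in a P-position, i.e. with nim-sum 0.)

3

Nim-sum: 25 ^ 11 ^ 16 ^ 13 ^ 31 ^ 1 = 17.
The overall nim-sum is X = 17. A stack of size p has a winning move iff p XOR X < p (reduce it to p XOR X).
  25: 25 XOR 17 = 8 < 25 — winning move (to 8).
  11: 11 XOR 17 = 26 ≥ 11 — no move.
  16: 16 XOR 17 = 1 < 16 — winning move (to 1).
  13: 13 XOR 17 = 28 ≥ 13 — no move.
  31: 31 XOR 17 = 14 < 31 — winning move (to 14).
  1: 1 XOR 17 = 16 ≥ 1 — no move.
That gives 3 winning moves.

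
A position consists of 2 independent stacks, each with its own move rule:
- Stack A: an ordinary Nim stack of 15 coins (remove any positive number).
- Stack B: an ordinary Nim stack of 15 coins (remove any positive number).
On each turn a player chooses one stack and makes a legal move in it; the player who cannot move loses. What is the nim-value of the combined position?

Stack A is a plain Nim stack of size 15, so its Grundy value is 15.
Stack B is a plain Nim stack of size 15, so its Grundy value is 15.
The value of a disjunctive sum is the nim-sum of the parts.
Combined value = 15 XOR 15 = 0.

0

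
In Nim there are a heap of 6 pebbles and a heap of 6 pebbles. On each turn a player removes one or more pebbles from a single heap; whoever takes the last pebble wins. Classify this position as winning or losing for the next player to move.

Losing position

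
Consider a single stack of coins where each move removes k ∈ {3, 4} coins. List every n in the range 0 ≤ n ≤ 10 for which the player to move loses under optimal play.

0, 1, 2, 7, 8, 9

Build the Grundy sequence with g(k) = mex{g(k−s) : s ∈ {3, 4}, s ≤ k}:
g(0) = mex{} = 0
g(1) = mex{} = 0
g(2) = mex{} = 0
g(3) = mex{0} = 1
g(4) = mex{0} = 1
g(5) = mex{0} = 1
g(6) = mex{0,1} = 2
g(7) = mex{1} = 0
g(8) = mex{1} = 0
g(9) = mex{1,2} = 0
g(10) = mex{0,2} = 1
The P-positions (g = 0) in 0..10 are 0, 1, 2, 7, 8, 9.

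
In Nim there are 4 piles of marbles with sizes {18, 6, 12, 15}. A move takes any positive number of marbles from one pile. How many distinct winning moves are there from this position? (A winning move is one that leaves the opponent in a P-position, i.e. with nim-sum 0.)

1

Nim-sum: 18 ^ 6 ^ 12 ^ 15 = 23.
The overall nim-sum is X = 23. A pile of size p has a winning move iff p XOR X < p (reduce it to p XOR X).
  18: 18 XOR 23 = 5 < 18 — winning move (to 5).
  6: 6 XOR 23 = 17 ≥ 6 — no move.
  12: 12 XOR 23 = 27 ≥ 12 — no move.
  15: 15 XOR 23 = 24 ≥ 15 — no move.
That gives 1 winning move.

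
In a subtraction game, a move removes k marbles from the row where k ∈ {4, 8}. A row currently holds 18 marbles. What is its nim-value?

1

Compute g(0), g(1), … for moves {4, 8}:
k:     0  1  2  3  4  5  6  7  8  9 10 11 12 13 14 15 16 17 18
g(k):  0  0  0  0  1  1  1  1  2  2  2  2  0  0  0  0  1  1  1
So g(18) = 1.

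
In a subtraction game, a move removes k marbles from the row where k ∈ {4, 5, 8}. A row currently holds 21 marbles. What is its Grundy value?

Compute g(0), g(1), … for moves {4, 5, 8}:
k:     0  1  2  3  4  5  6  7  8  9 10 11 12 13 14 15 16 17 18 19 20 21
g(k):  0  0  0  0  1  1  1  1  2  2  2  2  0  0  0  0  1  1  1  1  2  2
So g(21) = 2.

2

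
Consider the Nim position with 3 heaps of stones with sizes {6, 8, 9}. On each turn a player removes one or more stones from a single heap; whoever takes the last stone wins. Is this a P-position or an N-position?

Bitwise XOR of the heap sizes:
  0110  (6)
  1000  (8)
  1001  (9)
  ----
  0111  (7)
The nim-sum is 7 ≠ 0, so this is an N-position: the player to move can win.

N-position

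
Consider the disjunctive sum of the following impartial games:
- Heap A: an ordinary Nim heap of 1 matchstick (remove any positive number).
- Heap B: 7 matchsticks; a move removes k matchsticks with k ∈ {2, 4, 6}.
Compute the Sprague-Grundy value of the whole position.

2

Heap A is a plain Nim heap of size 1, so its Grundy value is 1.
Grundy values for heap B (subtraction set {2, 4, 6}):
g(0) = mex{} = 0
g(1) = mex{} = 0
g(2) = mex{0} = 1
g(3) = mex{0} = 1
g(4) = mex{0,1} = 2
g(5) = mex{0,1} = 2
g(6) = mex{0,1,2} = 3
g(7) = mex{0,1,2} = 3
So g(7) = 3.
The value of a disjunctive sum is the nim-sum of the parts.
Combined value = 1 XOR 3 = 2.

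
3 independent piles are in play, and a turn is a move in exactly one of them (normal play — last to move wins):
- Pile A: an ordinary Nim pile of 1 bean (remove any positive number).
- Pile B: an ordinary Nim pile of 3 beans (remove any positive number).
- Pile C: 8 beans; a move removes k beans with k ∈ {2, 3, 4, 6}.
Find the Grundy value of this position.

Pile A is a plain Nim pile of size 1, so its Grundy value is 1.
Pile B is a plain Nim pile of size 3, so its Grundy value is 3.
Grundy values for pile C (subtraction set {2, 3, 4, 6}):
g(0) = mex{} = 0
g(1) = mex{} = 0
g(2) = mex{0} = 1
g(3) = mex{0} = 1
g(4) = mex{0,1} = 2
g(5) = mex{0,1} = 2
g(6) = mex{0,1,2} = 3
g(7) = mex{0,1,2} = 3
g(8) = mex{1,2,3} = 0
So g(8) = 0.
The value of a disjunctive sum is the nim-sum of the parts.
Combined value = 1 ⊕ 3 ⊕ 0 = 2.

2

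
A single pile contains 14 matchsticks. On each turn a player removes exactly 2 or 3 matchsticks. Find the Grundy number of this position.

2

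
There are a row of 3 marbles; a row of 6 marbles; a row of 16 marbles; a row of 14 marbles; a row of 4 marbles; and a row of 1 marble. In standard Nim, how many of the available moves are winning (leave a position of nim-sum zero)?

Nim-sum: 3 ⊕ 6 ⊕ 16 ⊕ 14 ⊕ 4 ⊕ 1 = 30.
The overall nim-sum is X = 30. A row of size p has a winning move iff p XOR X < p (reduce it to p XOR X).
  3: 3 XOR 30 = 29 ≥ 3 — no move.
  6: 6 XOR 30 = 24 ≥ 6 — no move.
  16: 16 XOR 30 = 14 < 16 — winning move (to 14).
  14: 14 XOR 30 = 16 ≥ 14 — no move.
  4: 4 XOR 30 = 26 ≥ 4 — no move.
  1: 1 XOR 30 = 31 ≥ 1 — no move.
That gives 1 winning move.

1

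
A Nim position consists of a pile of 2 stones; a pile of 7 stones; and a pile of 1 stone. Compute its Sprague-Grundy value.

Compute the nim-sum pairwise:
2 XOR 7 = 5
5 XOR 1 = 4

4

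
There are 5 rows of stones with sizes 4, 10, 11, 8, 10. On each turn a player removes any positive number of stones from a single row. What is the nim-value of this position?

In binary:
  0100  (4)
  1010  (10)
  1011  (11)
  1000  (8)
  1010  (10)
  ----
  0111  (7)

7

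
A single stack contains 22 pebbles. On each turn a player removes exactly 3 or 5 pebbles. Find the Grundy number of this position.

2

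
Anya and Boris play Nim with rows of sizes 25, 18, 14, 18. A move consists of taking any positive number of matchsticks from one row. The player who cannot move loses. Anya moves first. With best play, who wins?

Anya wins

Nim-sum: 25 XOR 18 XOR 14 XOR 18 = 23.
The nim-sum is 23 ≠ 0, so this is an N-position: the player to move can win; Anya has a winning move.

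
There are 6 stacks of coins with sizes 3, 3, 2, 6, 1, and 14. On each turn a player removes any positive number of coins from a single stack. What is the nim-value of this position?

Compute the nim-sum pairwise:
3 ^ 3 = 0
0 ^ 2 = 2
2 ^ 6 = 4
4 ^ 1 = 5
5 ^ 14 = 11

11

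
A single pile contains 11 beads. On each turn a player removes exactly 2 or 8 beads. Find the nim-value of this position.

Grundy values for subtraction set {2, 8}:
g(0) = mex{} = 0
g(1) = mex{} = 0
g(2) = mex{0} = 1
g(3) = mex{0} = 1
g(4) = mex{1} = 0
g(5) = mex{1} = 0
g(6) = mex{0} = 1
g(7) = mex{0} = 1
g(8) = mex{0,1} = 2
g(9) = mex{0,1} = 2
g(10) = mex{1,2} = 0
g(11) = mex{1,2} = 0
So g(11) = 0.

0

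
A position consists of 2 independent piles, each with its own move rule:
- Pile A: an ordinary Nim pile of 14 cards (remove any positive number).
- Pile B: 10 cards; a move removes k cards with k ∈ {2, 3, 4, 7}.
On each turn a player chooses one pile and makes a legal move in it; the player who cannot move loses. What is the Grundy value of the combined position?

Pile A is a plain Nim pile of size 14, so its Grundy value is 14.
For pile B, compute g(0), g(1), … with moves {2, 3, 4, 7}:
g(0) = mex{} = 0
g(1) = mex{} = 0
g(2) = mex{0} = 1
g(3) = mex{0} = 1
g(4) = mex{0,1} = 2
g(5) = mex{0,1} = 2
g(6) = mex{1,2} = 0
g(7) = mex{0,1,2} = 3
g(8) = mex{0,2} = 1
g(9) = mex{0,1,2,3} = 4
g(10) = mex{0,1,3} = 2
So g(10) = 2.
The value of a disjunctive sum is the nim-sum of the parts.
Combined value = 14 XOR 2 = 12.

12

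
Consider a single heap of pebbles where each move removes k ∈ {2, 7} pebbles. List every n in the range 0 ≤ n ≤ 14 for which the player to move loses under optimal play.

Compute g(0), g(1), … for moves {2, 7}:
g(0) = mex{} = 0
g(1) = mex{} = 0
g(2) = mex{0} = 1
g(3) = mex{0} = 1
g(4) = mex{1} = 0
g(5) = mex{1} = 0
g(6) = mex{0} = 1
g(7) = mex{0} = 1
g(8) = mex{0,1} = 2
g(9) = mex{1} = 0
g(10) = mex{1,2} = 0
g(11) = mex{0} = 1
g(12) = mex{0} = 1
g(13) = mex{1} = 0
g(14) = mex{1} = 0
The P-positions (g = 0) in 0..14 are 0, 1, 4, 5, 9, 10, 13, 14.

0, 1, 4, 5, 9, 10, 13, 14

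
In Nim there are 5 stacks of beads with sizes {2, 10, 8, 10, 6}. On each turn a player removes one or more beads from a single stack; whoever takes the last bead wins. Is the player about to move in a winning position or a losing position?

Winning position

Write each in binary and XOR column by column:
  0010  (2)
  1010  (10)
  1000  (8)
  1010  (10)
  0110  (6)
  ----
  1100  (12)
The nim-sum is 12 ≠ 0, so this is an N-position: the player to move can win.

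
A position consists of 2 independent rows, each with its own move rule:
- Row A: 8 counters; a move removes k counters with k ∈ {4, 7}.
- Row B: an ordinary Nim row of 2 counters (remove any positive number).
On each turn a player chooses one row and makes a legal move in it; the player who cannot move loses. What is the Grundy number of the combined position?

For row A, compute g(0), g(1), … with moves {4, 7}:
g(0) = mex{} = 0
g(1) = mex{} = 0
g(2) = mex{} = 0
g(3) = mex{} = 0
g(4) = mex{0} = 1
g(5) = mex{0} = 1
g(6) = mex{0} = 1
g(7) = mex{0} = 1
g(8) = mex{0,1} = 2
So g(8) = 2.
Row B is a plain Nim row of size 2, so its Grundy value is 2.
The value of a disjunctive sum is the nim-sum of the parts.
Combined value = 2 ⊕ 2 = 0.

0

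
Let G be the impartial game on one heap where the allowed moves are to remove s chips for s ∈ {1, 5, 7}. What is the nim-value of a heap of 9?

1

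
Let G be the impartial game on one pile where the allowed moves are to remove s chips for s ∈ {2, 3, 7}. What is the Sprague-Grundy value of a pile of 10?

0

Grundy values for subtraction set {2, 3, 7}:
g(0) = mex{} = 0
g(1) = mex{} = 0
g(2) = mex{0} = 1
g(3) = mex{0} = 1
g(4) = mex{0,1} = 2
g(5) = mex{1} = 0
g(6) = mex{1,2} = 0
g(7) = mex{0,2} = 1
g(8) = mex{0} = 1
g(9) = mex{0,1} = 2
g(10) = mex{1} = 0
So g(10) = 0.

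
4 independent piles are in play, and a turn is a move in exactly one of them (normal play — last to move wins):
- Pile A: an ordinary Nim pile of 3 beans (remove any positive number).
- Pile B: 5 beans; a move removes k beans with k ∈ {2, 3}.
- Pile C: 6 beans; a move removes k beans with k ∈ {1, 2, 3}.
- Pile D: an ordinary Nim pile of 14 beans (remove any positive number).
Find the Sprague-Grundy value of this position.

15

Pile A is a plain Nim pile of size 3, so its Grundy value is 3.
Grundy values for pile B (subtraction set {2, 3}):
g(0) = mex{} = 0
g(1) = mex{} = 0
g(2) = mex{0} = 1
g(3) = mex{0} = 1
g(4) = mex{0,1} = 2
g(5) = mex{1} = 0
So g(5) = 0.
Build the Grundy sequence for pile C with g(k) = mex{g(k−s) : s ∈ {1, 2, 3}, s ≤ k}:
k:     0  1  2  3  4  5  6
g(k):  0  1  2  3  0  1  2
So g(6) = 2.
Pile D is a plain Nim pile of size 14, so its Grundy value is 14.
The value of a disjunctive sum is the nim-sum of the parts.
Combined value = 3 ⊕ 0 ⊕ 2 ⊕ 14 = 15.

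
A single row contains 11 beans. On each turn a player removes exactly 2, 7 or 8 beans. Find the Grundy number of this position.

3

Grundy values for subtraction set {2, 7, 8}:
k:     0  1  2  3  4  5  6  7  8  9 10 11
g(k):  0  0  1  1  0  0  1  1  2  2  0  3
So g(11) = 3.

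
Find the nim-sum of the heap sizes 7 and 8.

Nim-sum: 7 ⊕ 8 = 15.

15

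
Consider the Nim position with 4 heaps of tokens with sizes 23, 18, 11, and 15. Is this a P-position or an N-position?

Write each in binary and XOR column by column:
  10111  (23)
  10010  (18)
  01011  (11)
  01111  (15)
  -----
  00001  (1)
The nim-sum is 1 ≠ 0, so this is an N-position: the player to move can win.

N-position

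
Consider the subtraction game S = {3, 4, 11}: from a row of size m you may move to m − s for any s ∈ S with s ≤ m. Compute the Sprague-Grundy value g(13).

2

Build the Grundy sequence with g(k) = mex{g(k−s) : s ∈ {3, 4, 11}, s ≤ k}:
g(0) = mex{} = 0
g(1) = mex{} = 0
g(2) = mex{} = 0
g(3) = mex{0} = 1
g(4) = mex{0} = 1
g(5) = mex{0} = 1
g(6) = mex{0,1} = 2
g(7) = mex{1} = 0
g(8) = mex{1} = 0
g(9) = mex{1,2} = 0
g(10) = mex{0,2} = 1
g(11) = mex{0} = 1
g(12) = mex{0} = 1
g(13) = mex{0,1} = 2
So g(13) = 2.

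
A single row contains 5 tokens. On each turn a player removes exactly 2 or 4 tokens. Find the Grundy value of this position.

Build the Grundy sequence with g(k) = mex{g(k−s) : s ∈ {2, 4}, s ≤ k}:
g(0) = mex{} = 0
g(1) = mex{} = 0
g(2) = mex{0} = 1
g(3) = mex{0} = 1
g(4) = mex{0,1} = 2
g(5) = mex{0,1} = 2
So g(5) = 2.

2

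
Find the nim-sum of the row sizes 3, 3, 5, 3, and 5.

3

Write each in binary and XOR column by column:
  011  (3)
  011  (3)
  101  (5)
  011  (3)
  101  (5)
  ---
  011  (3)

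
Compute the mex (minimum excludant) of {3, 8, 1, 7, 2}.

0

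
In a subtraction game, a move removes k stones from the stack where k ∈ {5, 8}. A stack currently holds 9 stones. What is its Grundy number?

Build the Grundy sequence with g(k) = mex{g(k−s) : s ∈ {5, 8}, s ≤ k}:
g(0) = mex{} = 0
g(1) = mex{} = 0
g(2) = mex{} = 0
g(3) = mex{} = 0
g(4) = mex{} = 0
g(5) = mex{0} = 1
g(6) = mex{0} = 1
g(7) = mex{0} = 1
g(8) = mex{0} = 1
g(9) = mex{0} = 1
So g(9) = 1.

1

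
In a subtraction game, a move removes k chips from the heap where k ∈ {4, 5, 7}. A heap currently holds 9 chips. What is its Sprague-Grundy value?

Grundy values for subtraction set {4, 5, 7}:
g(0) = mex{} = 0
g(1) = mex{} = 0
g(2) = mex{} = 0
g(3) = mex{} = 0
g(4) = mex{0} = 1
g(5) = mex{0} = 1
g(6) = mex{0} = 1
g(7) = mex{0} = 1
g(8) = mex{0,1} = 2
g(9) = mex{0,1} = 2
So g(9) = 2.

2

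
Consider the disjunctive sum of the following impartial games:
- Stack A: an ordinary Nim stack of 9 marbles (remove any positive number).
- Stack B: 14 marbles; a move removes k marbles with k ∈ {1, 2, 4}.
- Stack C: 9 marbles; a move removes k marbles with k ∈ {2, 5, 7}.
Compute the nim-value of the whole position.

9

Stack A is a plain Nim stack of size 9, so its Grundy value is 9.
For stack B, compute g(0), g(1), … with moves {1, 2, 4}:
g(0) = mex{} = 0
g(1) = mex{0} = 1
g(2) = mex{0,1} = 2
g(3) = mex{1,2} = 0
g(4) = mex{0,2} = 1
g(5) = mex{0,1} = 2
g(6) = mex{1,2} = 0
g(7) = mex{0,2} = 1
g(8) = mex{0,1} = 2
g(9) = mex{1,2} = 0
g(10) = mex{0,2} = 1
g(11) = mex{0,1} = 2
g(12) = mex{1,2} = 0
g(13) = mex{0,2} = 1
g(14) = mex{0,1} = 2
So g(14) = 2.
Build the Grundy sequence for stack C with g(k) = mex{g(k−s) : s ∈ {2, 5, 7}, s ≤ k}:
k:     0  1  2  3  4  5  6  7  8  9
g(k):  0  0  1  1  0  2  1  3  2  2
So g(9) = 2.
By the Sprague-Grundy theorem, the Grundy value of a sum of independent games is the XOR of the component values.
Combined value = 9 XOR 2 XOR 2 = 9.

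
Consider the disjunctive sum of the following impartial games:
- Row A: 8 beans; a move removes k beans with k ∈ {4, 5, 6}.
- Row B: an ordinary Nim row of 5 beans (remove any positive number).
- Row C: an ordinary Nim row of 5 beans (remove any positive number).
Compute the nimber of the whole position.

For row A, compute g(0), g(1), … with moves {4, 5, 6}:
k:     0  1  2  3  4  5  6  7  8
g(k):  0  0  0  0  1  1  1  1  2
So g(8) = 2.
Row B is a plain Nim row of size 5, so its Grundy value is 5.
Row C is a plain Nim row of size 5, so its Grundy value is 5.
The value of a disjunctive sum is the nim-sum of the parts.
Combined value = 2 XOR 5 XOR 5 = 2.

2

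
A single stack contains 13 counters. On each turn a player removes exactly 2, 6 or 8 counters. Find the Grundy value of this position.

2

Build the Grundy sequence with g(k) = mex{g(k−s) : s ∈ {2, 6, 8}, s ≤ k}:
g(0) = mex{} = 0
g(1) = mex{} = 0
g(2) = mex{0} = 1
g(3) = mex{0} = 1
g(4) = mex{1} = 0
g(5) = mex{1} = 0
g(6) = mex{0} = 1
g(7) = mex{0} = 1
g(8) = mex{0,1} = 2
g(9) = mex{0,1} = 2
g(10) = mex{0,1,2} = 3
g(11) = mex{0,1,2} = 3
g(12) = mex{0,1,3} = 2
g(13) = mex{0,1,3} = 2
So g(13) = 2.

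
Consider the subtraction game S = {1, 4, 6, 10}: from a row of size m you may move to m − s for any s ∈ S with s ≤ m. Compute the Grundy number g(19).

0

Build the Grundy sequence with g(k) = mex{g(k−s) : s ∈ {1, 4, 6, 10}, s ≤ k}:
k:     0  1  2  3  4  5  6  7  8  9 10 11 12 13 14 15 16 17 18 19
g(k):  0  1  0  1  2  0  1  0  1  2  3  2  3  4  0  1  0  1  2  0
So g(19) = 0.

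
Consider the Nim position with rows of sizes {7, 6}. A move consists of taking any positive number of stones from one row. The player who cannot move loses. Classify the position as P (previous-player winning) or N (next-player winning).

In binary:
  111  (7)
  110  (6)
  ---
  001  (1)
The nim-sum is 1 ≠ 0, so this is an N-position: the player to move can win.

N-position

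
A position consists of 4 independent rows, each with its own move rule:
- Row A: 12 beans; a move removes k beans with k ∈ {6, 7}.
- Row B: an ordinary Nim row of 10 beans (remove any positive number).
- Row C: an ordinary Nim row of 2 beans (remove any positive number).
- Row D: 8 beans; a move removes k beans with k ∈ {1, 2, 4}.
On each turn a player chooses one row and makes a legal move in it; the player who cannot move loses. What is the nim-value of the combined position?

8

For row A, compute g(0), g(1), … with moves {6, 7}:
k:     0  1  2  3  4  5  6  7  8  9 10 11 12
g(k):  0  0  0  0  0  0  1  1  1  1  1  1  2
So g(12) = 2.
Row B is a plain Nim row of size 10, so its Grundy value is 10.
Row C is a plain Nim row of size 2, so its Grundy value is 2.
For row D, compute g(0), g(1), … with moves {1, 2, 4}:
k:     0  1  2  3  4  5  6  7  8
g(k):  0  1  2  0  1  2  0  1  2
So g(8) = 2.
The value of a disjunctive sum is the nim-sum of the parts.
Combined value = 2 ⊕ 10 ⊕ 2 ⊕ 2 = 8.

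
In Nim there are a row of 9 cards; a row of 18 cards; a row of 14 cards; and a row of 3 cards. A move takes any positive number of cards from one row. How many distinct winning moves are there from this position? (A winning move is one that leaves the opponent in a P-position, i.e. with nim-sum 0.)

Nim-sum: 9 XOR 18 XOR 14 XOR 3 = 22.
The overall nim-sum is X = 22. A row of size p has a winning move iff p XOR X < p (reduce it to p XOR X).
  9: 9 XOR 22 = 31 ≥ 9 — no move.
  18: 18 XOR 22 = 4 < 18 — winning move (to 4).
  14: 14 XOR 22 = 24 ≥ 14 — no move.
  3: 3 XOR 22 = 21 ≥ 3 — no move.
That gives 1 winning move.

1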